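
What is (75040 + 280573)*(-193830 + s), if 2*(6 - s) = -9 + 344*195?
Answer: -161703987747/2 ≈ -8.0852e+10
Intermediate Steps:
s = -67059/2 (s = 6 - (-9 + 344*195)/2 = 6 - (-9 + 67080)/2 = 6 - 1/2*67071 = 6 - 67071/2 = -67059/2 ≈ -33530.)
(75040 + 280573)*(-193830 + s) = (75040 + 280573)*(-193830 - 67059/2) = 355613*(-454719/2) = -161703987747/2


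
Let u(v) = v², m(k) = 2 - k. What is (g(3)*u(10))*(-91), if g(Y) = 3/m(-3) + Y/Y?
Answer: -14560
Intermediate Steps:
g(Y) = 8/5 (g(Y) = 3/(2 - 1*(-3)) + Y/Y = 3/(2 + 3) + 1 = 3/5 + 1 = 3*(⅕) + 1 = ⅗ + 1 = 8/5)
(g(3)*u(10))*(-91) = ((8/5)*10²)*(-91) = ((8/5)*100)*(-91) = 160*(-91) = -14560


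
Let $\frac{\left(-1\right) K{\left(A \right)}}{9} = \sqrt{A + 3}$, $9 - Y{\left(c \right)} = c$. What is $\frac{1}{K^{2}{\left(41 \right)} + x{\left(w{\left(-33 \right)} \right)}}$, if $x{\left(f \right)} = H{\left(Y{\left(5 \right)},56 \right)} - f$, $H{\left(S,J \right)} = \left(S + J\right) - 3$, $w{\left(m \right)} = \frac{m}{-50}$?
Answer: $\frac{50}{181017} \approx 0.00027622$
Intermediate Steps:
$w{\left(m \right)} = - \frac{m}{50}$ ($w{\left(m \right)} = m \left(- \frac{1}{50}\right) = - \frac{m}{50}$)
$Y{\left(c \right)} = 9 - c$
$H{\left(S,J \right)} = -3 + J + S$ ($H{\left(S,J \right)} = \left(J + S\right) - 3 = -3 + J + S$)
$K{\left(A \right)} = - 9 \sqrt{3 + A}$ ($K{\left(A \right)} = - 9 \sqrt{A + 3} = - 9 \sqrt{3 + A}$)
$x{\left(f \right)} = 57 - f$ ($x{\left(f \right)} = \left(-3 + 56 + \left(9 - 5\right)\right) - f = \left(-3 + 56 + 4\right) - f = 57 - f$)
$\frac{1}{K^{2}{\left(41 \right)} + x{\left(w{\left(-33 \right)} \right)}} = \frac{1}{\left(- 9 \sqrt{3 + 41}\right)^{2} + \left(57 - \left(- \frac{1}{50}\right) \left(-33\right)\right)} = \frac{1}{\left(- 9 \sqrt{44}\right)^{2} + \left(57 - \frac{33}{50}\right)} = \frac{1}{\left(- 9 \cdot 2 \sqrt{11}\right)^{2} + \left(57 - \frac{33}{50}\right)} = \frac{1}{\left(- 18 \sqrt{11}\right)^{2} + \frac{2817}{50}} = \frac{1}{3564 + \frac{2817}{50}} = \frac{1}{\frac{181017}{50}} = \frac{50}{181017}$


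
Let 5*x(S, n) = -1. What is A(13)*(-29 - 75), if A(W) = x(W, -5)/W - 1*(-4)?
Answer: -2072/5 ≈ -414.40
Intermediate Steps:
x(S, n) = -⅕ (x(S, n) = (⅕)*(-1) = -⅕)
A(W) = 4 - 1/(5*W) (A(W) = -1/(5*W) - 1*(-4) = -1/(5*W) + 4 = 4 - 1/(5*W))
A(13)*(-29 - 75) = (4 - ⅕/13)*(-29 - 75) = (4 - ⅕*1/13)*(-104) = (4 - 1/65)*(-104) = (259/65)*(-104) = -2072/5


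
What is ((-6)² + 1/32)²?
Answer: 1329409/1024 ≈ 1298.3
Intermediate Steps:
((-6)² + 1/32)² = (36 + 1/32)² = (1153/32)² = 1329409/1024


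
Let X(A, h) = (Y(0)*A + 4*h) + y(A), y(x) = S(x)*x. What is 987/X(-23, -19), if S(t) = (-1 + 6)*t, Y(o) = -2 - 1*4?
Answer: 987/2707 ≈ 0.36461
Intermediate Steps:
Y(o) = -6 (Y(o) = -2 - 4 = -6)
S(t) = 5*t
y(x) = 5*x² (y(x) = (5*x)*x = 5*x²)
X(A, h) = -6*A + 4*h + 5*A² (X(A, h) = (-6*A + 4*h) + 5*A² = -6*A + 4*h + 5*A²)
987/X(-23, -19) = 987/(-6*(-23) + 4*(-19) + 5*(-23)²) = 987/(138 - 76 + 5*529) = 987/(138 - 76 + 2645) = 987/2707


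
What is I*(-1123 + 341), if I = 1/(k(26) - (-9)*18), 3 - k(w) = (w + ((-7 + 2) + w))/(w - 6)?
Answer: -15640/3253 ≈ -4.8079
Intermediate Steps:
k(w) = 3 - (-5 + 2*w)/(-6 + w) (k(w) = 3 - (w + ((-7 + 2) + w))/(w - 6) = 3 - (w + (-5 + w))/(-6 + w) = 3 - (-5 + 2*w)/(-6 + w))
I = 20/3253 (I = 1/((-13 + 26)/(-6 + 26) - (-9)*18) = 1/(13/20 - 1*(-162)) = 1/((1/20)*13 + 162) = 1/(13/20 + 162) = 1/(3253/20) = 20/3253 ≈ 0.0061482)
I*(-1123 + 341) = 20*(-1123 + 341)/3253 = (20/3253)*(-782) = -15640/3253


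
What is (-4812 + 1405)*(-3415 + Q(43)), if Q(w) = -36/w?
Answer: 500423567/43 ≈ 1.1638e+7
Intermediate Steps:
(-4812 + 1405)*(-3415 + Q(43)) = (-4812 + 1405)*(-3415 - 36/43) = -3407*(-3415 - 36*1/43) = -3407*(-3415 - 36/43) = -3407*(-146881/43) = 500423567/43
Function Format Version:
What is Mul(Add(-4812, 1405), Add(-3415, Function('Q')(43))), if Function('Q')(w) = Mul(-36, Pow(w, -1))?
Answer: Rational(500423567, 43) ≈ 1.1638e+7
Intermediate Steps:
Mul(Add(-4812, 1405), Add(-3415, Function('Q')(43))) = Mul(Add(-4812, 1405), Add(-3415, Mul(-36, Pow(43, -1)))) = Mul(-3407, Add(-3415, Mul(-36, Rational(1, 43)))) = Mul(-3407, Add(-3415, Rational(-36, 43))) = Mul(-3407, Rational(-146881, 43)) = Rational(500423567, 43)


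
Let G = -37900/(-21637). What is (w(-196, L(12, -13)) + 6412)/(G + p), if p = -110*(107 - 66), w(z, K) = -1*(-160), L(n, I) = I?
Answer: -71099182/48772485 ≈ -1.4578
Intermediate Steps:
w(z, K) = 160
G = 37900/21637 (G = -37900*(-1/21637) = 37900/21637 ≈ 1.7516)
p = -4510 (p = -110*41 = -4510)
(w(-196, L(12, -13)) + 6412)/(G + p) = (160 + 6412)/(37900/21637 - 4510) = 6572/(-97544970/21637) = 6572*(-21637/97544970) = -71099182/48772485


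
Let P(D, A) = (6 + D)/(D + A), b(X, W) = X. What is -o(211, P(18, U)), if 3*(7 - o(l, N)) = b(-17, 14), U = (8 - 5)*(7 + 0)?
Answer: -38/3 ≈ -12.667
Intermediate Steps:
U = 21 (U = 3*7 = 21)
P(D, A) = (6 + D)/(A + D)
o(l, N) = 38/3 (o(l, N) = 7 - 1/3*(-17) = 7 + 17/3 = 38/3)
-o(211, P(18, U)) = -1*38/3 = -38/3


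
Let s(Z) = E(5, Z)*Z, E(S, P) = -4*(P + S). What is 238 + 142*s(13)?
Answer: -132674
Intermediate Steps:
E(S, P) = -4*P - 4*S
s(Z) = Z*(-20 - 4*Z) (s(Z) = (-4*Z - 4*5)*Z = (-4*Z - 20)*Z = (-20 - 4*Z)*Z = Z*(-20 - 4*Z))
238 + 142*s(13) = 238 + 142*(-4*13*(5 + 13)) = 238 + 142*(-4*13*18) = 238 + 142*(-936) = 238 - 132912 = -132674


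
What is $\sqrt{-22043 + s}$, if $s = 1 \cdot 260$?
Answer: $i \sqrt{21783} \approx 147.59 i$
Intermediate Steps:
$s = 260$
$\sqrt{-22043 + s} = \sqrt{-22043 + 260} = \sqrt{-21783} = i \sqrt{21783}$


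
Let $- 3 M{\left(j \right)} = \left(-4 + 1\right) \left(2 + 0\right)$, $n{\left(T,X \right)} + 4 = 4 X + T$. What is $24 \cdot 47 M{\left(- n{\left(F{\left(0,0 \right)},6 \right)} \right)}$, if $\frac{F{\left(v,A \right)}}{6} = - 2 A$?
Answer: $2256$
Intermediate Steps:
$F{\left(v,A \right)} = - 12 A$ ($F{\left(v,A \right)} = 6 \left(- 2 A\right) = - 12 A$)
$n{\left(T,X \right)} = -4 + T + 4 X$ ($n{\left(T,X \right)} = -4 + \left(4 X + T\right) = -4 + \left(T + 4 X\right) = -4 + T + 4 X$)
$M{\left(j \right)} = 2$ ($M{\left(j \right)} = - \frac{\left(-4 + 1\right) \left(2 + 0\right)}{3} = - \frac{\left(-3\right) 2}{3} = \left(- \frac{1}{3}\right) \left(-6\right) = 2$)
$24 \cdot 47 M{\left(- n{\left(F{\left(0,0 \right)},6 \right)} \right)} = 24 \cdot 47 \cdot 2 = 1128 \cdot 2 = 2256$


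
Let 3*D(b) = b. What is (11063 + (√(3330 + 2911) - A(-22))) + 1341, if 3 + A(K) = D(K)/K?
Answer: 37457/3 ≈ 12486.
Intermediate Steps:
D(b) = b/3
A(K) = -8/3 (A(K) = -3 + (K/3)/K = -3 + ⅓ = -8/3)
(11063 + (√(3330 + 2911) - A(-22))) + 1341 = (11063 + (√(3330 + 2911) - 1*(-8/3))) + 1341 = (11063 + (√6241 + 8/3)) + 1341 = (11063 + (79 + 8/3)) + 1341 = (11063 + 245/3) + 1341 = 33434/3 + 1341 = 37457/3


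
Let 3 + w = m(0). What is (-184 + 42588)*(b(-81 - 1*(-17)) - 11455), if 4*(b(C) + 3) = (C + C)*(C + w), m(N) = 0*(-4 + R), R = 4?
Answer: -394950856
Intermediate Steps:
m(N) = 0 (m(N) = 0*(-4 + 4) = 0*0 = 0)
w = -3 (w = -3 + 0 = -3)
b(C) = -3 + C*(-3 + C)/2 (b(C) = -3 + ((C + C)*(C - 3))/4 = -3 + ((2*C)*(-3 + C))/4 = -3 + (2*C*(-3 + C))/4 = -3 + C*(-3 + C)/2)
(-184 + 42588)*(b(-81 - 1*(-17)) - 11455) = (-184 + 42588)*((-3 + (-81 - 1*(-17))²/2 - 3*(-81 - 1*(-17))/2) - 11455) = 42404*((-3 + (-81 + 17)²/2 - 3*(-81 + 17)/2) - 11455) = 42404*((-3 + (½)*(-64)² - 3/2*(-64)) - 11455) = 42404*((-3 + (½)*4096 + 96) - 11455) = 42404*((-3 + 2048 + 96) - 11455) = 42404*(2141 - 11455) = 42404*(-9314) = -394950856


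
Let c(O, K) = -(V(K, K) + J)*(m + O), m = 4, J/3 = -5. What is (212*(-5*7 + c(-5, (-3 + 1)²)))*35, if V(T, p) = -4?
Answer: -400680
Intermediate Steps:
J = -15 (J = 3*(-5) = -15)
c(O, K) = 76 + 19*O (c(O, K) = -(-4 - 15)*(4 + O) = -(-19)*(4 + O) = -(-76 - 19*O) = 76 + 19*O)
(212*(-5*7 + c(-5, (-3 + 1)²)))*35 = (212*(-5*7 + (76 + 19*(-5))))*35 = (212*(-35 + (76 - 95)))*35 = (212*(-35 - 19))*35 = (212*(-54))*35 = -11448*35 = -400680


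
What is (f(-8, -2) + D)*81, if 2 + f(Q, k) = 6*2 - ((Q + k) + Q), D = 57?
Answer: 6885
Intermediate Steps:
f(Q, k) = 10 - k - 2*Q (f(Q, k) = -2 + (6*2 - ((Q + k) + Q)) = -2 + (12 - (k + 2*Q)) = -2 + (12 + (-k - 2*Q)) = -2 + (12 - k - 2*Q) = 10 - k - 2*Q)
(f(-8, -2) + D)*81 = ((10 - 1*(-2) - 2*(-8)) + 57)*81 = ((10 + 2 + 16) + 57)*81 = (28 + 57)*81 = 85*81 = 6885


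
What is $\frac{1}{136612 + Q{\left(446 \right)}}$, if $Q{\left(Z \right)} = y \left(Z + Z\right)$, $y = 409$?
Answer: $\frac{1}{501440} \approx 1.9943 \cdot 10^{-6}$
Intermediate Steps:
$Q{\left(Z \right)} = 818 Z$ ($Q{\left(Z \right)} = 409 \left(Z + Z\right) = 409 \cdot 2 Z = 818 Z$)
$\frac{1}{136612 + Q{\left(446 \right)}} = \frac{1}{136612 + 818 \cdot 446} = \frac{1}{136612 + 364828} = \frac{1}{501440}$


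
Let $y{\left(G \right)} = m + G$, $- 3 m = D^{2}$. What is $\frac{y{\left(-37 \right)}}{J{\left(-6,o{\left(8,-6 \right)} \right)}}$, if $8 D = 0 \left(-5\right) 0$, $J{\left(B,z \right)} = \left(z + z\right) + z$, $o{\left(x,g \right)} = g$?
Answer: $\frac{37}{18} \approx 2.0556$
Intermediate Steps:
$J{\left(B,z \right)} = 3 z$ ($J{\left(B,z \right)} = 2 z + z = 3 z$)
$D = 0$ ($D = \frac{0 \left(-5\right) 0}{8} = \frac{0 \cdot 0}{8} = \frac{1}{8} \cdot 0 = 0$)
$m = 0$ ($m = - \frac{0^{2}}{3} = \left(- \frac{1}{3}\right) 0 = 0$)
$y{\left(G \right)} = G$ ($y{\left(G \right)} = 0 + G = G$)
$\frac{y{\left(-37 \right)}}{J{\left(-6,o{\left(8,-6 \right)} \right)}} = - \frac{37}{3 \left(-6\right)} = - \frac{37}{-18} = \left(-37\right) \left(- \frac{1}{18}\right) = \frac{37}{18}$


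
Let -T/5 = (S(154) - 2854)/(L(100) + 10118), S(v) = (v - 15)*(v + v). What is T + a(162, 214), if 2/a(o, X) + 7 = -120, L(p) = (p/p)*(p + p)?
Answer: -12696983/655193 ≈ -19.379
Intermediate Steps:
S(v) = 2*v*(-15 + v) (S(v) = (-15 + v)*(2*v) = 2*v*(-15 + v))
L(p) = 2*p (L(p) = 1*(2*p) = 2*p)
a(o, X) = -2/127 (a(o, X) = 2/(-7 - 120) = 2/(-127) = 2*(-1/127) = -2/127)
T = -99895/5159 (T = -5*(2*154*(-15 + 154) - 2854)/(2*100 + 10118) = -5*(2*154*139 - 2854)/(200 + 10118) = -5*(42812 - 2854)/10318 = -199790/10318 = -5*19979/5159 = -99895/5159 ≈ -19.363)
T + a(162, 214) = -99895/5159 - 2/127 = -12696983/655193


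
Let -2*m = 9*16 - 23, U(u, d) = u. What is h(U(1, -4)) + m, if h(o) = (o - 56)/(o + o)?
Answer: -88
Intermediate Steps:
m = -121/2 (m = -(9*16 - 23)/2 = -(144 - 23)/2 = -1/2*121 = -121/2 ≈ -60.500)
h(o) = (-56 + o)/(2*o) (h(o) = (-56 + o)/((2*o)) = (-56 + o)*(1/(2*o)) = (-56 + o)/(2*o))
h(U(1, -4)) + m = (1/2)*(-56 + 1)/1 - 121/2 = (1/2)*1*(-55) - 121/2 = -55/2 - 121/2 = -88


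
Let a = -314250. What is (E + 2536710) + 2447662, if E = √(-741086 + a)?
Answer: 4984372 + 2*I*√263834 ≈ 4.9844e+6 + 1027.3*I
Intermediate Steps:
E = 2*I*√263834 (E = √(-741086 - 314250) = √(-1055336) = 2*I*√263834 ≈ 1027.3*I)
(E + 2536710) + 2447662 = (2*I*√263834 + 2536710) + 2447662 = (2536710 + 2*I*√263834) + 2447662 = 4984372 + 2*I*√263834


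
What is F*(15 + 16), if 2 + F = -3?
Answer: -155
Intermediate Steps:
F = -5 (F = -2 - 3 = -5)
F*(15 + 16) = -5*(15 + 16) = -5*31 = -155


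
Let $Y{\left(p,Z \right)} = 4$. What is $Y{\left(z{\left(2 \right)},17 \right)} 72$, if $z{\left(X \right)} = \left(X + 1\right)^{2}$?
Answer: $288$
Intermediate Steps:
$z{\left(X \right)} = \left(1 + X\right)^{2}$
$Y{\left(z{\left(2 \right)},17 \right)} 72 = 4 \cdot 72 = 288$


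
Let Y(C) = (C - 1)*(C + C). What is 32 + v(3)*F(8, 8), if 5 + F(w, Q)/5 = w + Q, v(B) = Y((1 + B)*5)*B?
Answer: 125432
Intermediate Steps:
Y(C) = 2*C*(-1 + C) (Y(C) = (-1 + C)*(2*C) = 2*C*(-1 + C))
v(B) = 2*B*(4 + 5*B)*(5 + 5*B) (v(B) = (2*((1 + B)*5)*(-1 + (1 + B)*5))*B = (2*(5 + 5*B)*(-1 + (5 + 5*B)))*B = (2*(5 + 5*B)*(4 + 5*B))*B = (2*(4 + 5*B)*(5 + 5*B))*B = 2*B*(4 + 5*B)*(5 + 5*B))
F(w, Q) = -25 + 5*Q + 5*w (F(w, Q) = -25 + 5*(w + Q) = -25 + 5*(Q + w) = -25 + (5*Q + 5*w) = -25 + 5*Q + 5*w)
32 + v(3)*F(8, 8) = 32 + (10*3*(1 + 3)*(4 + 5*3))*(-25 + 5*8 + 5*8) = 32 + (10*3*4*(4 + 15))*(-25 + 40 + 40) = 32 + (10*3*4*19)*55 = 32 + 2280*55 = 32 + 125400 = 125432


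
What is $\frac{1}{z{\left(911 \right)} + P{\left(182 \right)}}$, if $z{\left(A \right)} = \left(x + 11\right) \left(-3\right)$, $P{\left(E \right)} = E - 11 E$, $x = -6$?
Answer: $- \frac{1}{1835} \approx -0.00054496$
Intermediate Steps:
$P{\left(E \right)} = - 10 E$
$z{\left(A \right)} = -15$ ($z{\left(A \right)} = \left(-6 + 11\right) \left(-3\right) = 5 \left(-3\right) = -15$)
$\frac{1}{z{\left(911 \right)} + P{\left(182 \right)}} = \frac{1}{-15 - 1820} = \frac{1}{-1835} = - \frac{1}{1835}$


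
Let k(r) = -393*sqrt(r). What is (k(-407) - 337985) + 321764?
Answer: -16221 - 393*I*sqrt(407) ≈ -16221.0 - 7928.5*I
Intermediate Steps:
(k(-407) - 337985) + 321764 = (-393*I*sqrt(407) - 337985) + 321764 = (-337985 - 393*I*sqrt(407)) + 321764 = -16221 - 393*I*sqrt(407)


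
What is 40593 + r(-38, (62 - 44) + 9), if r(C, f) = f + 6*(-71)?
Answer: 40194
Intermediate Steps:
r(C, f) = -426 + f (r(C, f) = f - 426 = -426 + f)
40593 + r(-38, (62 - 44) + 9) = 40593 + (-426 + ((62 - 44) + 9)) = 40593 + (-426 + (18 + 9)) = 40593 + (-426 + 27) = 40593 - 399 = 40194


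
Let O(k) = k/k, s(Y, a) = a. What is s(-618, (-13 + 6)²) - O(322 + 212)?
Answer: 48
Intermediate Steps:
O(k) = 1
s(-618, (-13 + 6)²) - O(322 + 212) = (-13 + 6)² - 1*1 = (-7)² - 1 = 49 - 1 = 48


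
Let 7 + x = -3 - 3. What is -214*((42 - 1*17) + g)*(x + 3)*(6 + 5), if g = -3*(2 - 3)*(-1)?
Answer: 517880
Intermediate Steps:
g = -3 (g = -3*(-1)*(-1) = 3*(-1) = -3)
x = -13 (x = -7 + (-3 - 3) = -7 - 6 = -13)
-214*((42 - 1*17) + g)*(x + 3)*(6 + 5) = -214*((42 - 1*17) - 3)*(-13 + 3)*(6 + 5) = -214*((42 - 17) - 3)*(-10*11) = -214*(25 - 3)*(-110) = -4708*(-110) = -214*(-2420) = 517880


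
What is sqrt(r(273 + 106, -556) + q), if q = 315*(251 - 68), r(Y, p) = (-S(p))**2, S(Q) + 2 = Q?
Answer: 3*sqrt(41001) ≈ 607.46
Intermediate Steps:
S(Q) = -2 + Q
r(Y, p) = (2 - p)**2 (r(Y, p) = (-(-2 + p))**2 = (2 - p)**2)
q = 57645 (q = 315*183 = 57645)
sqrt(r(273 + 106, -556) + q) = sqrt((-2 - 556)**2 + 57645) = sqrt((-558)**2 + 57645) = sqrt(311364 + 57645) = sqrt(369009) = 3*sqrt(41001)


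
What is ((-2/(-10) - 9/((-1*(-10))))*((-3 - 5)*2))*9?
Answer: 504/5 ≈ 100.80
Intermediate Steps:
((-2/(-10) - 9/((-1*(-10))))*((-3 - 5)*2))*9 = ((-2*(-1/10) - 9/10)*(-8*2))*9 = ((1/5 - 9*1/10)*(-16))*9 = ((1/5 - 9/10)*(-16))*9 = -7/10*(-16)*9 = (56/5)*9 = 504/5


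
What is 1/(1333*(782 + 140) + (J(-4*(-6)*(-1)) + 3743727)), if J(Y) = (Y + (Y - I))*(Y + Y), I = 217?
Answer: 1/4985473 ≈ 2.0058e-7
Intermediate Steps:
J(Y) = 2*Y*(-217 + 2*Y) (J(Y) = (Y + (Y - 1*217))*(Y + Y) = (Y + (Y - 217))*(2*Y) = (Y + (-217 + Y))*(2*Y) = (-217 + 2*Y)*(2*Y) = 2*Y*(-217 + 2*Y))
1/(1333*(782 + 140) + (J(-4*(-6)*(-1)) + 3743727)) = 1/(1333*(782 + 140) + (2*(-4*(-6)*(-1))*(-217 + 2*(-4*(-6)*(-1))) + 3743727)) = 1/(1333*922 + (2*(24*(-1))*(-217 + 2*(24*(-1))) + 3743727)) = 1/(1229026 + (2*(-24)*(-217 + 2*(-24)) + 3743727)) = 1/(1229026 + (2*(-24)*(-217 - 48) + 3743727)) = 1/(1229026 + (2*(-24)*(-265) + 3743727)) = 1/(1229026 + (12720 + 3743727)) = 1/(1229026 + 3756447) = 1/4985473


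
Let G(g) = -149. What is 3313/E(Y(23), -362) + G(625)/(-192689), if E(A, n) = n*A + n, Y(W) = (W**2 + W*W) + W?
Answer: -580017741/75473198276 ≈ -0.0076851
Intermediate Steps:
Y(W) = W + 2*W**2 (Y(W) = (W**2 + W**2) + W = 2*W**2 + W = W + 2*W**2)
E(A, n) = n + A*n (E(A, n) = A*n + n = n + A*n)
3313/E(Y(23), -362) + G(625)/(-192689) = 3313/((-362*(1 + 23*(1 + 2*23)))) - 149/(-192689) = 3313/((-362*(1 + 23*(1 + 46)))) - 149*(-1/192689) = 3313/((-362*(1 + 23*47))) + 149/192689 = 3313/((-362*(1 + 1081))) + 149/192689 = 3313/((-362*1082)) + 149/192689 = 3313/(-391684) + 149/192689 = 3313*(-1/391684) + 149/192689 = -3313/391684 + 149/192689 = -580017741/75473198276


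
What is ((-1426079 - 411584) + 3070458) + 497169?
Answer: 1729964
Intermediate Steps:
((-1426079 - 411584) + 3070458) + 497169 = (-1837663 + 3070458) + 497169 = 1232795 + 497169 = 1729964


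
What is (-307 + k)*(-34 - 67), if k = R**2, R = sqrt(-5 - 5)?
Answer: 32017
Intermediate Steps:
R = I*sqrt(10) (R = sqrt(-10) = I*sqrt(10) ≈ 3.1623*I)
k = -10 (k = (I*sqrt(10))**2 = -10)
(-307 + k)*(-34 - 67) = (-307 - 10)*(-34 - 67) = -317*(-101) = 32017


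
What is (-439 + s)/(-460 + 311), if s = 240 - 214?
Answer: 413/149 ≈ 2.7718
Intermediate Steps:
s = 26
(-439 + s)/(-460 + 311) = (-439 + 26)/(-460 + 311) = -413/(-149) = -413*(-1/149) = 413/149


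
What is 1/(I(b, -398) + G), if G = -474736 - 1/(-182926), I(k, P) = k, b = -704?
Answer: -182926/86970337439 ≈ -2.1033e-6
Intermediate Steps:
G = -86841557535/182926 (G = -474736 - 1*(-1/182926) = -474736 + 1/182926 = -86841557535/182926 ≈ -4.7474e+5)
1/(I(b, -398) + G) = 1/(-704 - 86841557535/182926) = 1/(-86970337439/182926) = -182926/86970337439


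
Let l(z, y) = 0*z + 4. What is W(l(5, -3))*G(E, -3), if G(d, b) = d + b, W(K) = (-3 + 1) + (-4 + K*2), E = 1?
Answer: -4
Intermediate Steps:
l(z, y) = 4 (l(z, y) = 0 + 4 = 4)
W(K) = -6 + 2*K (W(K) = -2 + (-4 + 2*K) = -6 + 2*K)
G(d, b) = b + d
W(l(5, -3))*G(E, -3) = (-6 + 2*4)*(-3 + 1) = (-6 + 8)*(-2) = 2*(-2) = -4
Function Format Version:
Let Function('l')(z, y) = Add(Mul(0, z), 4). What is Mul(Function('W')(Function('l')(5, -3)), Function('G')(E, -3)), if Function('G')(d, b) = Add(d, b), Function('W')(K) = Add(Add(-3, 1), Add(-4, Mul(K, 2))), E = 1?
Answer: -4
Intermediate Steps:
Function('l')(z, y) = 4 (Function('l')(z, y) = Add(0, 4) = 4)
Function('W')(K) = Add(-6, Mul(2, K)) (Function('W')(K) = Add(-2, Add(-4, Mul(2, K))) = Add(-6, Mul(2, K)))
Function('G')(d, b) = Add(b, d)
Mul(Function('W')(Function('l')(5, -3)), Function('G')(E, -3)) = Mul(Add(-6, Mul(2, 4)), Add(-3, 1)) = Mul(Add(-6, 8), -2) = Mul(2, -2) = -4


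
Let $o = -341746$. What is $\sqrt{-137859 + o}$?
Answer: $i \sqrt{479605} \approx 692.54 i$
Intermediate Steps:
$\sqrt{-137859 + o} = \sqrt{-137859 - 341746} = \sqrt{-479605} = i \sqrt{479605}$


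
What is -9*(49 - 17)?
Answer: -288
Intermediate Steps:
-9*(49 - 17) = -9*32 = -288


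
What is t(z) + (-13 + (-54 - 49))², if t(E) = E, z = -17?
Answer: 13439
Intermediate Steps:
t(z) + (-13 + (-54 - 49))² = -17 + (-13 + (-54 - 49))² = -17 + (-13 - 103)² = -17 + (-116)² = -17 + 13456 = 13439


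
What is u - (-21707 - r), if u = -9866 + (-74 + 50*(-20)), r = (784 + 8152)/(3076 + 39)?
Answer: 33548141/3115 ≈ 10770.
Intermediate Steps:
r = 8936/3115 ≈ 2.8687
u = -10940 (u = -9866 + (-74 - 1000) = -9866 - 1074 = -10940)
u - (-21707 - r) = -10940 - (-21707 - 1*8936/3115) = -10940 - (-21707 - 8936/3115) = -10940 - 1*(-67626241/3115) = -10940 + 67626241/3115 = 33548141/3115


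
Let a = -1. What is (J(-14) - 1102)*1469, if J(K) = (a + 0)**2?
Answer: -1617369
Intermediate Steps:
J(K) = 1 (J(K) = (-1 + 0)**2 = (-1)**2 = 1)
(J(-14) - 1102)*1469 = (1 - 1102)*1469 = -1101*1469 = -1617369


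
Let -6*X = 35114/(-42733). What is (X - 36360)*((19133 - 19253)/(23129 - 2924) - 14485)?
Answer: 90947999270732149/172684053 ≈ 5.2667e+8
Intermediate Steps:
X = 17557/128199 (X = -17557/(3*(-42733)) = -17557*(-1)/(3*42733) = -⅙*(-35114/42733) = 17557/128199 ≈ 0.13695)
(X - 36360)*((19133 - 19253)/(23129 - 2924) - 14485) = (17557/128199 - 36360)*((19133 - 19253)/(23129 - 2924) - 14485) = -4661298083*(-120/20205 - 14485)/128199 = -4661298083*(-120*1/20205 - 14485)/128199 = -4661298083*(-8/1347 - 14485)/128199 = -4661298083/128199*(-19511303/1347) = 90947999270732149/172684053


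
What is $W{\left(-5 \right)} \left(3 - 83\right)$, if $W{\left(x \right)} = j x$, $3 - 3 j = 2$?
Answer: $\frac{400}{3} \approx 133.33$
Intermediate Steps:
$j = \frac{1}{3}$ ($j = 1 - \frac{2}{3} = \frac{1}{3} \approx 0.33333$)
$W{\left(x \right)} = \frac{x}{3}$
$W{\left(-5 \right)} \left(3 - 83\right) = \frac{1}{3} \left(-5\right) \left(3 - 83\right) = \left(- \frac{5}{3}\right) \left(-80\right) = \frac{400}{3}$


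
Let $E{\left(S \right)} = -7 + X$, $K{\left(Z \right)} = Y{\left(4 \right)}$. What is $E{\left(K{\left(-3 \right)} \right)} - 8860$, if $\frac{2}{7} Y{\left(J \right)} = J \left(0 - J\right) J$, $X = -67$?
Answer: $-8934$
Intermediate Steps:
$Y{\left(J \right)} = - \frac{7 J^{3}}{2}$ ($Y{\left(J \right)} = \frac{7 J \left(0 - J\right) J}{2} = \frac{7 J \left(- J\right) J}{2} = \frac{7 - J^{2} J}{2} = \frac{7 \left(- J^{3}\right)}{2} = - \frac{7 J^{3}}{2}$)
$K{\left(Z \right)} = -224$ ($K{\left(Z \right)} = - \frac{7 \cdot 4^{3}}{2} = \left(- \frac{7}{2}\right) 64 = -224$)
$E{\left(S \right)} = -74$ ($E{\left(S \right)} = -7 - 67 = -74$)
$E{\left(K{\left(-3 \right)} \right)} - 8860 = -74 - 8860 = -8934$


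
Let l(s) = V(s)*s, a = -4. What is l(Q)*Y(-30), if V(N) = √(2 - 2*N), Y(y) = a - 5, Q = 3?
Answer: -54*I ≈ -54.0*I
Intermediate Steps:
Y(y) = -9 (Y(y) = -4 - 5 = -9)
l(s) = s*√(2 - 2*s) (l(s) = √(2 - 2*s)*s = s*√(2 - 2*s))
l(Q)*Y(-30) = (3*√(2 - 2*3))*(-9) = (3*√(2 - 6))*(-9) = (3*√(-4))*(-9) = (3*(2*I))*(-9) = (6*I)*(-9) = -54*I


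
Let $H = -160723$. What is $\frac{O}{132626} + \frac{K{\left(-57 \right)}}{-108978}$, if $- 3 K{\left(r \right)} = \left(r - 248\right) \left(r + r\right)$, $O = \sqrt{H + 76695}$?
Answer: $\frac{5795}{54489} + \frac{i \sqrt{21007}}{66313} \approx 0.10635 + 0.0021857 i$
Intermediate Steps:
$O = 2 i \sqrt{21007}$ ($O = \sqrt{-160723 + 76695} = \sqrt{-84028} = 2 i \sqrt{21007} \approx 289.88 i$)
$K{\left(r \right)} = - \frac{2 r \left(-248 + r\right)}{3}$ ($K{\left(r \right)} = - \frac{\left(r - 248\right) \left(r + r\right)}{3} = - \frac{\left(-248 + r\right) 2 r}{3} = - \frac{2 r \left(-248 + r\right)}{3}$)
$\frac{O}{132626} + \frac{K{\left(-57 \right)}}{-108978} = \frac{2 i \sqrt{21007}}{132626} + \frac{\frac{2}{3} \left(-57\right) \left(248 - -57\right)}{-108978} = 2 i \sqrt{21007} \cdot \frac{1}{132626} + \frac{2}{3} \left(-57\right) \left(248 + 57\right) \left(- \frac{1}{108978}\right) = \frac{i \sqrt{21007}}{66313} + \frac{2}{3} \left(-57\right) 305 \left(- \frac{1}{108978}\right) = \frac{i \sqrt{21007}}{66313} - - \frac{5795}{54489} = \frac{i \sqrt{21007}}{66313} + \frac{5795}{54489} = \frac{5795}{54489} + \frac{i \sqrt{21007}}{66313}$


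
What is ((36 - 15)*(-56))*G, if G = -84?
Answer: 98784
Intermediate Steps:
((36 - 15)*(-56))*G = ((36 - 15)*(-56))*(-84) = (21*(-56))*(-84) = -1176*(-84) = 98784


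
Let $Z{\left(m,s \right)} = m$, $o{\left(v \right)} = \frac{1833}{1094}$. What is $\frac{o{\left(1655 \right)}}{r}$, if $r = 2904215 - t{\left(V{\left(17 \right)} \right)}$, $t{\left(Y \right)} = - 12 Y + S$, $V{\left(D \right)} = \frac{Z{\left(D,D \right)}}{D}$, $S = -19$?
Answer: $\frac{611}{1059081708} \approx 5.7692 \cdot 10^{-7}$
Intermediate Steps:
$o{\left(v \right)} = \frac{1833}{1094}$ ($o{\left(v \right)} = 1833 \cdot \frac{1}{1094} = \frac{1833}{1094}$)
$V{\left(D \right)} = 1$ ($V{\left(D \right)} = \frac{D}{D} = 1$)
$t{\left(Y \right)} = -19 - 12 Y$ ($t{\left(Y \right)} = - 12 Y - 19 = -19 - 12 Y$)
$r = 2904246$ ($r = 2904215 - \left(-19 - 12\right) = 2904215 - -31 = 2904215 + 31 = 2904246$)
$\frac{o{\left(1655 \right)}}{r} = \frac{1833}{1094 \cdot 2904246} = \frac{1833}{1094} \cdot \frac{1}{2904246} = \frac{611}{1059081708}$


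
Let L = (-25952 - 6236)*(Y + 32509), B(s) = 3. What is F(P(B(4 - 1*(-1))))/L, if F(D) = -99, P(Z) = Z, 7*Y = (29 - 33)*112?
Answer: 11/116037740 ≈ 9.4797e-8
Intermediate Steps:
Y = -64 (Y = ((29 - 33)*112)/7 = (-4*112)/7 = (⅐)*(-448) = -64)
L = -1044339660 (L = (-25952 - 6236)*(-64 + 32509) = -32188*32445 = -1044339660)
F(P(B(4 - 1*(-1))))/L = -99/(-1044339660) = -99*(-1/1044339660) = 11/116037740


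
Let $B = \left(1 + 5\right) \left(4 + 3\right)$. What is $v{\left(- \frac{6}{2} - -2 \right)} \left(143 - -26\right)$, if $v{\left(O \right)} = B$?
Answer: $7098$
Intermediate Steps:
$B = 42$ ($B = 6 \cdot 7 = 42$)
$v{\left(O \right)} = 42$
$v{\left(- \frac{6}{2} - -2 \right)} \left(143 - -26\right) = 42 \left(143 - -26\right) = 42 \left(143 + \left(-20 + 46\right)\right) = 42 \left(143 + 26\right) = 42 \cdot 169 = 7098$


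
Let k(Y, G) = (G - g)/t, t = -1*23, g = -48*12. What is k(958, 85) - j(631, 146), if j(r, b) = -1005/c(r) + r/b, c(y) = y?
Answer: -66678199/2118898 ≈ -31.468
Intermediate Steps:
g = -576
j(r, b) = -1005/r + r/b
t = -23
k(Y, G) = -576/23 - G/23 (k(Y, G) = (G - 1*(-576))/(-23) = (G + 576)*(-1/23) = (576 + G)*(-1/23) = -576/23 - G/23)
k(958, 85) - j(631, 146) = (-576/23 - 1/23*85) - (-1005/631 + 631/146) = (-576/23 - 85/23) - (-1005*1/631 + 631*(1/146)) = -661/23 - (-1005/631 + 631/146) = -661/23 - 1*251431/92126 = -661/23 - 251431/92126 = -66678199/2118898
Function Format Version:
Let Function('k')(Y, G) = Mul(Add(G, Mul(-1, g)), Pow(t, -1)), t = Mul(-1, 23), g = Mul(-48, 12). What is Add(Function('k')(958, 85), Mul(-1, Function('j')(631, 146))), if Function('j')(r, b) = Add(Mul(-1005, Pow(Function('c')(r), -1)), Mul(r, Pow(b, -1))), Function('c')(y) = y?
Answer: Rational(-66678199, 2118898) ≈ -31.468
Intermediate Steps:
g = -576
Function('j')(r, b) = Add(Mul(-1005, Pow(r, -1)), Mul(r, Pow(b, -1)))
t = -23
Function('k')(Y, G) = Add(Rational(-576, 23), Mul(Rational(-1, 23), G)) (Function('k')(Y, G) = Mul(Add(G, Mul(-1, -576)), Pow(-23, -1)) = Mul(Add(G, 576), Rational(-1, 23)) = Mul(Add(576, G), Rational(-1, 23)) = Add(Rational(-576, 23), Mul(Rational(-1, 23), G)))
Add(Function('k')(958, 85), Mul(-1, Function('j')(631, 146))) = Add(Add(Rational(-576, 23), Mul(Rational(-1, 23), 85)), Mul(-1, Add(Mul(-1005, Pow(631, -1)), Mul(631, Pow(146, -1))))) = Add(Add(Rational(-576, 23), Rational(-85, 23)), Mul(-1, Add(Mul(-1005, Rational(1, 631)), Mul(631, Rational(1, 146))))) = Add(Rational(-661, 23), Mul(-1, Add(Rational(-1005, 631), Rational(631, 146)))) = Add(Rational(-661, 23), Mul(-1, Rational(251431, 92126))) = Add(Rational(-661, 23), Rational(-251431, 92126)) = Rational(-66678199, 2118898)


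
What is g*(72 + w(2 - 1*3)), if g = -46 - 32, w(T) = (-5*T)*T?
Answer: -5226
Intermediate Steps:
w(T) = -5*T²
g = -78
g*(72 + w(2 - 1*3)) = -78*(72 - 5*(2 - 1*3)²) = -78*(72 - 5*(2 - 3)²) = -78*(72 - 5*(-1)²) = -78*(72 - 5*1) = -78*(72 - 5) = -78*67 = -5226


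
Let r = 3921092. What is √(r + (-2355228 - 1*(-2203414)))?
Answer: √3769278 ≈ 1941.5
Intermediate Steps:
√(r + (-2355228 - 1*(-2203414))) = √(3921092 + (-2355228 - 1*(-2203414))) = √(3921092 + (-2355228 + 2203414)) = √(3921092 - 151814) = √3769278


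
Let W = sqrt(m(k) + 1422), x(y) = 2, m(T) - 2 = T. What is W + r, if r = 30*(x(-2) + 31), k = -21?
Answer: 990 + sqrt(1403) ≈ 1027.5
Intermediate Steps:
m(T) = 2 + T
W = sqrt(1403) (W = sqrt((2 - 21) + 1422) = sqrt(-19 + 1422) = sqrt(1403) ≈ 37.457)
r = 990 (r = 30*(2 + 31) = 30*33 = 990)
W + r = sqrt(1403) + 990 = 990 + sqrt(1403)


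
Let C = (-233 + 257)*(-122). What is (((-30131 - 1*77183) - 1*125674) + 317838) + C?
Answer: 81922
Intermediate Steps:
C = -2928 (C = 24*(-122) = -2928)
(((-30131 - 1*77183) - 1*125674) + 317838) + C = (((-30131 - 1*77183) - 1*125674) + 317838) - 2928 = (((-30131 - 77183) - 125674) + 317838) - 2928 = ((-107314 - 125674) + 317838) - 2928 = (-232988 + 317838) - 2928 = 84850 - 2928 = 81922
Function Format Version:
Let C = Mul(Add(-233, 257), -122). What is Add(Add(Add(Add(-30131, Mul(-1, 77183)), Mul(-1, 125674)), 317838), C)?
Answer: 81922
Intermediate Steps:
C = -2928 (C = Mul(24, -122) = -2928)
Add(Add(Add(Add(-30131, Mul(-1, 77183)), Mul(-1, 125674)), 317838), C) = Add(Add(Add(Add(-30131, Mul(-1, 77183)), Mul(-1, 125674)), 317838), -2928) = Add(Add(Add(Add(-30131, -77183), -125674), 317838), -2928) = Add(Add(Add(-107314, -125674), 317838), -2928) = Add(Add(-232988, 317838), -2928) = Add(84850, -2928) = 81922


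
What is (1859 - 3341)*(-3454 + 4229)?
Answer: -1148550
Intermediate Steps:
(1859 - 3341)*(-3454 + 4229) = -1482*775 = -1148550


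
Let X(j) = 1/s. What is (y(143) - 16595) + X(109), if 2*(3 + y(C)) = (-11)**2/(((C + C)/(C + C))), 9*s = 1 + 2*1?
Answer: -33069/2 ≈ -16535.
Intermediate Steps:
s = 1/3 (s = (1 + 2*1)/9 = (1 + 2)/9 = (1/9)*3 = 1/3 ≈ 0.33333)
X(j) = 3 (X(j) = 1/(1/3) = 3)
y(C) = 115/2 (y(C) = -3 + ((-11)**2/(((C + C)/(C + C))))/2 = -3 + (121/(((2*C)/((2*C)))))/2 = -3 + (121/(((2*C)*(1/(2*C)))))/2 = -3 + (121/1)/2 = -3 + (121*1)/2 = -3 + (1/2)*121 = -3 + 121/2 = 115/2)
(y(143) - 16595) + X(109) = (115/2 - 16595) + 3 = -33075/2 + 3 = -33069/2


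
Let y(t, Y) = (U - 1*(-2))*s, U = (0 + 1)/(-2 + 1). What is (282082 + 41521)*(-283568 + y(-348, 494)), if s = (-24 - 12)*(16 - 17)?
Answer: -91751805796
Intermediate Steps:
U = -1 (U = 1/(-1) = 1*(-1) = -1)
s = 36 (s = -36*(-1) = 36)
y(t, Y) = 36 (y(t, Y) = (-1 - 1*(-2))*36 = (-1 + 2)*36 = 1*36 = 36)
(282082 + 41521)*(-283568 + y(-348, 494)) = (282082 + 41521)*(-283568 + 36) = 323603*(-283532) = -91751805796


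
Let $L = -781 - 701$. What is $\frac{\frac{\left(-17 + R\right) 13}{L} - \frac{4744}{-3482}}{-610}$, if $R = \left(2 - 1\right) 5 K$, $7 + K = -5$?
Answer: $- \frac{80893}{24213828} \approx -0.0033408$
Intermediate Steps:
$K = -12$ ($K = -7 - 5 = -12$)
$R = -60$ ($R = \left(2 - 1\right) 5 \left(-12\right) = 1 \cdot 5 \left(-12\right) = 5 \left(-12\right) = -60$)
$L = -1482$
$\frac{\frac{\left(-17 + R\right) 13}{L} - \frac{4744}{-3482}}{-610} = \frac{\frac{\left(-17 - 60\right) 13}{-1482} - \frac{4744}{-3482}}{-610} = \left(\left(-77\right) 13 \left(- \frac{1}{1482}\right) - - \frac{2372}{1741}\right) \left(- \frac{1}{610}\right) = \left(\left(-1001\right) \left(- \frac{1}{1482}\right) + \frac{2372}{1741}\right) \left(- \frac{1}{610}\right) = \left(\frac{77}{114} + \frac{2372}{1741}\right) \left(- \frac{1}{610}\right) = \frac{404465}{198474} \left(- \frac{1}{610}\right) = - \frac{80893}{24213828}$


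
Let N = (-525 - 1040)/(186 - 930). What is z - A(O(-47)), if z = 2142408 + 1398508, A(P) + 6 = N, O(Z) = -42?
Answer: 2634444403/744 ≈ 3.5409e+6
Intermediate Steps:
N = 1565/744 (N = -1565/(-744) = -1565*(-1/744) = 1565/744 ≈ 2.1035)
A(P) = -2899/744 (A(P) = -6 + 1565/744 = -2899/744)
z = 3540916
z - A(O(-47)) = 3540916 - 1*(-2899/744) = 3540916 + 2899/744 = 2634444403/744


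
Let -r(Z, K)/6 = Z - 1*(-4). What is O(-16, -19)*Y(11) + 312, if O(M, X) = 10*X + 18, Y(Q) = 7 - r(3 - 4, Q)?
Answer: -3988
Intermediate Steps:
r(Z, K) = -24 - 6*Z (r(Z, K) = -6*(Z - 1*(-4)) = -6*(Z + 4) = -6*(4 + Z) = -24 - 6*Z)
Y(Q) = 25 (Y(Q) = 7 - (-24 - 6*(3 - 4)) = 7 - (-24 - 6*(-1)) = 7 - (-24 + 6) = 7 - 1*(-18) = 7 + 18 = 25)
O(M, X) = 18 + 10*X
O(-16, -19)*Y(11) + 312 = (18 + 10*(-19))*25 + 312 = (18 - 190)*25 + 312 = -172*25 + 312 = -4300 + 312 = -3988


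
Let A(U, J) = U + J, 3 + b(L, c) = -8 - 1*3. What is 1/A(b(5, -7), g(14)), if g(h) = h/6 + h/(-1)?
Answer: -3/77 ≈ -0.038961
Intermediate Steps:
b(L, c) = -14 (b(L, c) = -3 + (-8 - 1*3) = -3 + (-8 - 3) = -3 - 11 = -14)
g(h) = -5*h/6 (g(h) = h*(1/6) + h*(-1) = h/6 - h = -5*h/6)
A(U, J) = J + U
1/A(b(5, -7), g(14)) = 1/(-5/6*14 - 14) = 1/(-35/3 - 14) = 1/(-77/3) = -3/77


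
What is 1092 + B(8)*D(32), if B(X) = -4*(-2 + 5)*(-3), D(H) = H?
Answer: 2244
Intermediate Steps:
B(X) = 36 (B(X) = -4*3*(-3) = -12*(-3) = 36)
1092 + B(8)*D(32) = 1092 + 36*32 = 1092 + 1152 = 2244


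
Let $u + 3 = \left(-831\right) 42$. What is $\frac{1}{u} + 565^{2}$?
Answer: $\frac{11142548624}{34905} \approx 3.1923 \cdot 10^{5}$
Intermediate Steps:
$u = -34905$ ($u = -3 - 34902 = -34905$)
$\frac{1}{u} + 565^{2} = \frac{1}{-34905} + 565^{2} = - \frac{1}{34905} + 319225 = \frac{11142548624}{34905}$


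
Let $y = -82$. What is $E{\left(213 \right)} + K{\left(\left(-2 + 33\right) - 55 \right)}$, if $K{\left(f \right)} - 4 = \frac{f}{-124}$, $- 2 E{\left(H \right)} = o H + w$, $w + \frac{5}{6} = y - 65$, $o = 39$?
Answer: $- \frac{1516045}{372} \approx -4075.4$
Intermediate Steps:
$w = - \frac{887}{6}$ ($w = - \frac{5}{6} - 147 = - \frac{887}{6} \approx -147.83$)
$E{\left(H \right)} = \frac{887}{12} - \frac{39 H}{2}$ ($E{\left(H \right)} = - \frac{39 H - \frac{887}{6}}{2} = - \frac{- \frac{887}{6} + 39 H}{2} = \frac{887}{12} - \frac{39 H}{2}$)
$K{\left(f \right)} = 4 - \frac{f}{124}$ ($K{\left(f \right)} = 4 + \frac{f}{-124} = 4 + f \left(- \frac{1}{124}\right) = 4 - \frac{f}{124}$)
$E{\left(213 \right)} + K{\left(\left(-2 + 33\right) - 55 \right)} = \left(\frac{887}{12} - \frac{8307}{2}\right) + \left(4 - \frac{\left(-2 + 33\right) - 55}{124}\right) = \left(\frac{887}{12} - \frac{8307}{2}\right) + \left(4 - \frac{31 - 55}{124}\right) = - \frac{48955}{12} + \left(4 - - \frac{6}{31}\right) = - \frac{48955}{12} + \left(4 + \frac{6}{31}\right) = - \frac{48955}{12} + \frac{130}{31} = - \frac{1516045}{372}$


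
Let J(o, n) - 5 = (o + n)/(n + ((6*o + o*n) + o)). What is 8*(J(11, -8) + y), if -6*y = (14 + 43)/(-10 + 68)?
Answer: 20622/551 ≈ 37.427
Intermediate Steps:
J(o, n) = 5 + (n + o)/(n + 7*o + n*o) (J(o, n) = 5 + (o + n)/(n + ((6*o + o*n) + o)) = 5 + (n + o)/(n + ((6*o + n*o) + o)) = 5 + (n + o)/(n + (7*o + n*o)) = 5 + (n + o)/(n + 7*o + n*o))
y = -19/116 (y = -(14 + 43)/(6*(-10 + 68)) = -19/(2*58) = -⅙*57/58 = -19/116 ≈ -0.16379)
8*(J(11, -8) + y) = 8*((6*(-8) + 36*11 + 5*(-8)*11)/(-8 + 7*11 - 8*11) - 19/116) = 8*((-48 + 396 - 440)/(-8 + 77 - 88) - 19/116) = 8*(-92/(-19) - 19/116) = 8*(-1/19*(-92) - 19/116) = 8*(92/19 - 19/116) = 8*(10311/2204) = 20622/551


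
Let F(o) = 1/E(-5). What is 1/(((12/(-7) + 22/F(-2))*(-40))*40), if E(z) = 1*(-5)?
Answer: 7/1251200 ≈ 5.5946e-6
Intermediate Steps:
E(z) = -5
F(o) = -1/5 (F(o) = 1/(-5) = -1/5)
1/(((12/(-7) + 22/F(-2))*(-40))*40) = 1/(((12/(-7) + 22/(-1/5))*(-40))*40) = 1/(((12*(-1/7) + 22*(-5))*(-40))*40) = 1/(((-12/7 - 110)*(-40))*40) = 1/(-782/7*(-40)*40) = 1/((31280/7)*40) = 1/(1251200/7) = 7/1251200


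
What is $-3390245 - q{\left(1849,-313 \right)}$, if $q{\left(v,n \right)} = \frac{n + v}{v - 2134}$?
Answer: $- \frac{322072763}{95} \approx -3.3902 \cdot 10^{6}$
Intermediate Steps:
$q{\left(v,n \right)} = \frac{n + v}{-2134 + v}$
$-3390245 - q{\left(1849,-313 \right)} = -3390245 - \frac{-313 + 1849}{-2134 + 1849} = -3390245 - \frac{1}{-285} \cdot 1536 = -3390245 - \left(- \frac{1}{285}\right) 1536 = -3390245 - - \frac{512}{95} = -3390245 + \frac{512}{95} = - \frac{322072763}{95}$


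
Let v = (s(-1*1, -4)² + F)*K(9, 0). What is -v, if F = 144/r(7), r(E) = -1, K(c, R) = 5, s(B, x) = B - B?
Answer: 720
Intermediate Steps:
s(B, x) = 0
F = -144 (F = 144/(-1) = 144*(-1) = -144)
v = -720 (v = (0² - 144)*5 = (0 - 144)*5 = -144*5 = -720)
-v = -1*(-720) = 720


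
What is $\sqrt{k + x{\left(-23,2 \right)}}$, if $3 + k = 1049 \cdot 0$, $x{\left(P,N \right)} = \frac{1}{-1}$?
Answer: $2 i \approx 2.0 i$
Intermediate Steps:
$x{\left(P,N \right)} = -1$
$k = -3$ ($k = -3 + 1049 \cdot 0 = -3 + 0 = -3$)
$\sqrt{k + x{\left(-23,2 \right)}} = \sqrt{-3 - 1} = \sqrt{-4} = 2 i$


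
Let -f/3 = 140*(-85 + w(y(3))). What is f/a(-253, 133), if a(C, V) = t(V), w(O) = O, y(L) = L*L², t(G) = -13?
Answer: -24360/13 ≈ -1873.8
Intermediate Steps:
y(L) = L³
a(C, V) = -13
f = 24360 (f = -420*(-85 + 3³) = -420*(-85 + 27) = -420*(-58) = -3*(-8120) = 24360)
f/a(-253, 133) = 24360/(-13) = 24360*(-1/13) = -24360/13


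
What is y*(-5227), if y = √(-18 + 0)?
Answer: -15681*I*√2 ≈ -22176.0*I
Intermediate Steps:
y = 3*I*√2 (y = √(-18) = 3*I*√2 ≈ 4.2426*I)
y*(-5227) = (3*I*√2)*(-5227) = -15681*I*√2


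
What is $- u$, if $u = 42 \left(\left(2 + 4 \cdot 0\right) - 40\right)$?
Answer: $1596$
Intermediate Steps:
$u = -1596$ ($u = 42 \left(\left(2 + 0\right) - 40\right) = 42 \left(2 - 40\right) = 42 \left(-38\right) = -1596$)
$- u = \left(-1\right) \left(-1596\right) = 1596$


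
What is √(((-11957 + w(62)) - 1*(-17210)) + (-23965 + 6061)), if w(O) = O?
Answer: I*√12589 ≈ 112.2*I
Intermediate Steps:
√(((-11957 + w(62)) - 1*(-17210)) + (-23965 + 6061)) = √(((-11957 + 62) - 1*(-17210)) + (-23965 + 6061)) = √((-11895 + 17210) - 17904) = √(5315 - 17904) = √(-12589) = I*√12589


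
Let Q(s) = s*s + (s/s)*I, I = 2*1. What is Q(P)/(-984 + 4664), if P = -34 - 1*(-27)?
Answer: 51/3680 ≈ 0.013859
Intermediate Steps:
I = 2
P = -7 (P = -34 + 27 = -7)
Q(s) = 2 + s² (Q(s) = s*s + (s/s)*2 = s² + 1*2 = s² + 2 = 2 + s²)
Q(P)/(-984 + 4664) = (2 + (-7)²)/(-984 + 4664) = (2 + 49)/3680 = 51*(1/3680) = 51/3680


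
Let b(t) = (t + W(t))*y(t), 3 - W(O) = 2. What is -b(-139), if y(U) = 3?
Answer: 414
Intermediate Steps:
W(O) = 1 (W(O) = 3 - 1*2 = 3 - 2 = 1)
b(t) = 3 + 3*t (b(t) = (t + 1)*3 = (1 + t)*3 = 3 + 3*t)
-b(-139) = -(3 + 3*(-139)) = -(3 - 417) = -1*(-414) = 414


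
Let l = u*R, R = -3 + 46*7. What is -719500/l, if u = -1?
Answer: 719500/319 ≈ 2255.5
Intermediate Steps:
R = 319 (R = -3 + 322 = 319)
l = -319 (l = -1*319 = -319)
-719500/l = -719500/(-319) = -719500*(-1/319) = 719500/319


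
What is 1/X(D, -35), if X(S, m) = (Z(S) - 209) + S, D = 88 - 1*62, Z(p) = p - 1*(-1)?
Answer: -1/156 ≈ -0.0064103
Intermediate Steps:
Z(p) = 1 + p (Z(p) = p + 1 = 1 + p)
D = 26 (D = 88 - 62 = 26)
X(S, m) = -208 + 2*S (X(S, m) = ((1 + S) - 209) + S = (-208 + S) + S = -208 + 2*S)
1/X(D, -35) = 1/(-208 + 2*26) = 1/(-208 + 52) = 1/(-156) = -1/156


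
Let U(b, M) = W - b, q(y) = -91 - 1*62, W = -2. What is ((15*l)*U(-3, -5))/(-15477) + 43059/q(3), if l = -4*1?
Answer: -74046107/263109 ≈ -281.43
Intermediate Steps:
l = -4
q(y) = -153 (q(y) = -91 - 62 = -153)
U(b, M) = -2 - b
((15*l)*U(-3, -5))/(-15477) + 43059/q(3) = ((15*(-4))*(-2 - 1*(-3)))/(-15477) + 43059/(-153) = -60*(-2 + 3)*(-1/15477) + 43059*(-1/153) = -60*1*(-1/15477) - 14353/51 = -60*(-1/15477) - 14353/51 = 20/5159 - 14353/51 = -74046107/263109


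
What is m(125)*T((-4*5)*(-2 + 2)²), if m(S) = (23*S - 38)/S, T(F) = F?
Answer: 0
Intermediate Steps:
m(S) = (-38 + 23*S)/S
m(125)*T((-4*5)*(-2 + 2)²) = (23 - 38/125)*((-4*5)*(-2 + 2)²) = (23 - 38*1/125)*(-20*0²) = (23 - 38/125)*(-20*0) = (2837/125)*0 = 0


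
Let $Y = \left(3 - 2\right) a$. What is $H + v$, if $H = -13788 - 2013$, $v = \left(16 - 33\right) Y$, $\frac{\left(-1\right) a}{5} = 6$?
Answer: $-15291$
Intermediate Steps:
$a = -30$ ($a = \left(-5\right) 6 = -30$)
$Y = -30$ ($Y = \left(3 - 2\right) \left(-30\right) = 1 \left(-30\right) = -30$)
$v = 510$ ($v = \left(16 - 33\right) \left(-30\right) = \left(-17\right) \left(-30\right) = 510$)
$H = -15801$ ($H = -13788 + \left(-3011 + 998\right) = -13788 - 2013 = -15801$)
$H + v = -15801 + 510 = -15291$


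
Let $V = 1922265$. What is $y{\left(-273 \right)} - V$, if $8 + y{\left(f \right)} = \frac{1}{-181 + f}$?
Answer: $- \frac{872711943}{454} \approx -1.9223 \cdot 10^{6}$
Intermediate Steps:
$y{\left(f \right)} = -8 + \frac{1}{-181 + f}$
$y{\left(-273 \right)} - V = \frac{1449 - -2184}{-181 - 273} - 1922265 = \frac{1449 + 2184}{-454} - 1922265 = \left(- \frac{1}{454}\right) 3633 - 1922265 = - \frac{3633}{454} - 1922265 = - \frac{872711943}{454}$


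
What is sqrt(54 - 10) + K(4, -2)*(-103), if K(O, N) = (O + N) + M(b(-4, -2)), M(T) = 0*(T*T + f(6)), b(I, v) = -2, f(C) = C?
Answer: -206 + 2*sqrt(11) ≈ -199.37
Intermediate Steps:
M(T) = 0 (M(T) = 0*(T*T + 6) = 0*(T**2 + 6) = 0*(6 + T**2) = 0)
K(O, N) = N + O (K(O, N) = (O + N) + 0 = (N + O) + 0 = N + O)
sqrt(54 - 10) + K(4, -2)*(-103) = sqrt(54 - 10) + (-2 + 4)*(-103) = sqrt(44) + 2*(-103) = 2*sqrt(11) - 206 = -206 + 2*sqrt(11)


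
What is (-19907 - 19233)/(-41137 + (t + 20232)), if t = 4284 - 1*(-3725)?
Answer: 9785/3224 ≈ 3.0350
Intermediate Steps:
t = 8009 (t = 4284 + 3725 = 8009)
(-19907 - 19233)/(-41137 + (t + 20232)) = (-19907 - 19233)/(-41137 + (8009 + 20232)) = -39140/(-41137 + 28241) = -39140/(-12896) = -39140*(-1/12896) = 9785/3224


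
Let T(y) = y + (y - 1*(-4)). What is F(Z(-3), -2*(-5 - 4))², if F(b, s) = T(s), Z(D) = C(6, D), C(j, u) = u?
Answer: 1600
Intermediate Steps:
Z(D) = D
T(y) = 4 + 2*y (T(y) = y + (y + 4) = y + (4 + y) = 4 + 2*y)
F(b, s) = 4 + 2*s
F(Z(-3), -2*(-5 - 4))² = (4 + 2*(-2*(-5 - 4)))² = (4 + 2*(-2*(-9)))² = (4 + 2*18)² = (4 + 36)² = 40² = 1600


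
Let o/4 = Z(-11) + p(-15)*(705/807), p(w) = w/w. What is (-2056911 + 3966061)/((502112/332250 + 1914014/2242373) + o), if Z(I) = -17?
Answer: -95654451478502371875/3113448675301189 ≈ -30723.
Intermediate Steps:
p(w) = 1
o = -17352/269 (o = 4*(-17 + 1*(705/807)) = 4*(-17 + 1*(705*(1/807))) = 4*(-17 + 1*(235/269)) = 4*(-17 + 235/269) = 4*(-4338/269) = -17352/269 ≈ -64.506)
(-2056911 + 3966061)/((502112/332250 + 1914014/2242373) + o) = (-2056911 + 3966061)/((502112/332250 + 1914014/2242373) - 17352/269) = 1909150/((502112*(1/332250) + 1914014*(1/2242373)) - 17352/269) = 1909150/((251056/166125 + 1914014/2242373) - 17352/269) = 1909150/(880926771638/372514214625 - 17352/269) = 1909150/(-6226897350602378/100206323734125) = 1909150*(-100206323734125/6226897350602378) = -95654451478502371875/3113448675301189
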